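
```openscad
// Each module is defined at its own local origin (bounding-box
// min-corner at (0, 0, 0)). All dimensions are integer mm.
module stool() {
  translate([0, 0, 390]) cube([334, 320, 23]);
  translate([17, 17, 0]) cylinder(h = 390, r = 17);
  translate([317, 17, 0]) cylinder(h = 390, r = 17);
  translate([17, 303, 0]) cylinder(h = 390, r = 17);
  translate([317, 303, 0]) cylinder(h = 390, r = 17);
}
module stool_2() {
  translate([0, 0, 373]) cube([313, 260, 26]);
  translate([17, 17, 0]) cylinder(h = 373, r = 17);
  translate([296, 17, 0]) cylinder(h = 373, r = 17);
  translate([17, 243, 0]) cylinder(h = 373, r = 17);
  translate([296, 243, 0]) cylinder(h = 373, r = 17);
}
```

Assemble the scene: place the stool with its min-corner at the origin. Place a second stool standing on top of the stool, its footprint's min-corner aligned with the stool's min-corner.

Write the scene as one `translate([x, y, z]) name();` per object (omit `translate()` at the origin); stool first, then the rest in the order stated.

stool();
translate([0, 0, 413]) stool_2();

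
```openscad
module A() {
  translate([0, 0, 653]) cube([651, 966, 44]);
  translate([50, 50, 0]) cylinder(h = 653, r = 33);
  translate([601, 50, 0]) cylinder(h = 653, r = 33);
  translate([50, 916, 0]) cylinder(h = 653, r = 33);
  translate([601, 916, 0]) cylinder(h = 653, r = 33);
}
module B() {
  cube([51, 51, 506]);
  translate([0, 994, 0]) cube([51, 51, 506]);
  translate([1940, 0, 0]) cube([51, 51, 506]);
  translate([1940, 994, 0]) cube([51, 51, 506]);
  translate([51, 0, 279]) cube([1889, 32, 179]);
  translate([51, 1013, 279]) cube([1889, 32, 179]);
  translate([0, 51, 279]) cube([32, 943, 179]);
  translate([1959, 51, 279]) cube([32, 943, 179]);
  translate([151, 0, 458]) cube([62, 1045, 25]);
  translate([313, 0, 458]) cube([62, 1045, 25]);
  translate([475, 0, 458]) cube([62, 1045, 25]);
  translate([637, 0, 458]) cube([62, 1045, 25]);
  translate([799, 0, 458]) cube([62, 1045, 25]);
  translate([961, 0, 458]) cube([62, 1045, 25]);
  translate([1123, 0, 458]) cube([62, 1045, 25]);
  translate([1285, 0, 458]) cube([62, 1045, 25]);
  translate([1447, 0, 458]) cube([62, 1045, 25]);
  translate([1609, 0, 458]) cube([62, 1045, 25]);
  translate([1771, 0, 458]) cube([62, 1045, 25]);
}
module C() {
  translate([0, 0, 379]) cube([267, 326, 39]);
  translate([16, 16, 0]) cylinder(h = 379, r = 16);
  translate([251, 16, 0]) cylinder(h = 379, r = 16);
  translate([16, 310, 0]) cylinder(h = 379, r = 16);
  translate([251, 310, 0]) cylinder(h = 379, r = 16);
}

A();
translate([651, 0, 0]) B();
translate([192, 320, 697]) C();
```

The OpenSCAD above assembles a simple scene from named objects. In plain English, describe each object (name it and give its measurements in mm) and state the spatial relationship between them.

A is a table: top 651 mm (x) × 966 mm (y), 44 mm thick, upper face at z = 697 mm, on four round legs of 66 mm diameter, each leg's bounding box inset 17 mm from the nearest pair of top edges, running from z = 0 to the bottom of the top.

B is a bed frame 1991 mm long (x) by 1045 mm wide (y). Four 51×51 mm corner posts, 506 mm tall, at the corners of the footprint. Four rails of 32 mm thickness and 179 mm height run between adjacent posts with their undersides at z = 279 mm, their outer faces flush with the outside of the frame (the two x-running rails run between the posts' inner faces; the two y-running rails run between the posts' inner faces). 11 slats, each 62 mm wide (x) and 25 mm thick, lie across the top of the two x-running rails, running the full 1045 mm width of the frame in y; the slats are evenly spaced along x between the inner faces of the end posts with equal gaps (rounded down to the nearest mm) at the −x end and between each pair — any rounding remainder accumulates at the +x end.

C is a four-legged stool. The seat is a 267×326×39 mm slab whose top surface is at z = 418 mm; four round legs, each 32 mm in diameter, run from the floor (z = 0) to the underside of the seat, each leg's axis is inset half a diameter from the nearest pair of seat edges (so the leg's bounding box is flush with the corner).

The bed frame is against the table's +x side, with their −y faces flush. The stool is on top of the table, centred.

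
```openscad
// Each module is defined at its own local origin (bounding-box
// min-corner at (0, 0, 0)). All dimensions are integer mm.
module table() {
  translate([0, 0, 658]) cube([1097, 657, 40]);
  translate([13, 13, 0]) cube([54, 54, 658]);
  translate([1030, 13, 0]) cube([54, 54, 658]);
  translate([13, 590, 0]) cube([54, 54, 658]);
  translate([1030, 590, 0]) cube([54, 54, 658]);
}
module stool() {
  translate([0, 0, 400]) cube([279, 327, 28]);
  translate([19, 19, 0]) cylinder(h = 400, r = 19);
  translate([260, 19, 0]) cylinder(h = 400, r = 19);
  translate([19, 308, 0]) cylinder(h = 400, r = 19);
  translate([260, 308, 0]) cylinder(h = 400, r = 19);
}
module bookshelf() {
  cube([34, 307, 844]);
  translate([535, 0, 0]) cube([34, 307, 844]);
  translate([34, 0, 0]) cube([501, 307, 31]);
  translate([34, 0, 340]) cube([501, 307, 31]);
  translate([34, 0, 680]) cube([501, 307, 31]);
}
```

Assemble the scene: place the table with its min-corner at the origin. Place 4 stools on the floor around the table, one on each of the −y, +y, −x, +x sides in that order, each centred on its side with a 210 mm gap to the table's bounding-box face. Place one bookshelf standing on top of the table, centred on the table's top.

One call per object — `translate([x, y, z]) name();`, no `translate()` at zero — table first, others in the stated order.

table();
translate([409, -537, 0]) stool();
translate([409, 867, 0]) stool();
translate([-489, 165, 0]) stool();
translate([1307, 165, 0]) stool();
translate([264, 175, 698]) bookshelf();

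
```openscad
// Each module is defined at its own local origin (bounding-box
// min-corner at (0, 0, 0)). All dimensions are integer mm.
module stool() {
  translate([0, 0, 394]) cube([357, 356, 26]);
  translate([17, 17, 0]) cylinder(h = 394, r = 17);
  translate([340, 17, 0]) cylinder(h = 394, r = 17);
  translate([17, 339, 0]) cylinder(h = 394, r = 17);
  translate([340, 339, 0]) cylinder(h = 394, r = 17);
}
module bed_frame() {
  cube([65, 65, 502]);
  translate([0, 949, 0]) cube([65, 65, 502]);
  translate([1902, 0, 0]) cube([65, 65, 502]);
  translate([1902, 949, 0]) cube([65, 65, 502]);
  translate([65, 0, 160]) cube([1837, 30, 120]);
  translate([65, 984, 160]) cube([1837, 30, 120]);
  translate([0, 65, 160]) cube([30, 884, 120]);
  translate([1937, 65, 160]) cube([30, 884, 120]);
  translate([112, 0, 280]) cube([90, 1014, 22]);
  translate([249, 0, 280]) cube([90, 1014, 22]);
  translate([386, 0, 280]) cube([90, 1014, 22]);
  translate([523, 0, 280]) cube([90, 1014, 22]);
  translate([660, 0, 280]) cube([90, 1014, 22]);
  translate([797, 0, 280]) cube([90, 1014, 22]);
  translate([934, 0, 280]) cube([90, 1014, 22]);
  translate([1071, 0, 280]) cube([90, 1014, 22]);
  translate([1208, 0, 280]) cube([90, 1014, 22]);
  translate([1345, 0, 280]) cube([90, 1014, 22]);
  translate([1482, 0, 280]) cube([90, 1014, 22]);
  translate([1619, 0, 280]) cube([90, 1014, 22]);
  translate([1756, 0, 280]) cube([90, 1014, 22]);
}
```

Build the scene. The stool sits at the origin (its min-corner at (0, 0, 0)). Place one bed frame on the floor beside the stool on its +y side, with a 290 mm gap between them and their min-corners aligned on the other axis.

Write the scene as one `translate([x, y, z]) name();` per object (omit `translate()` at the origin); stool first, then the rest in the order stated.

stool();
translate([0, 646, 0]) bed_frame();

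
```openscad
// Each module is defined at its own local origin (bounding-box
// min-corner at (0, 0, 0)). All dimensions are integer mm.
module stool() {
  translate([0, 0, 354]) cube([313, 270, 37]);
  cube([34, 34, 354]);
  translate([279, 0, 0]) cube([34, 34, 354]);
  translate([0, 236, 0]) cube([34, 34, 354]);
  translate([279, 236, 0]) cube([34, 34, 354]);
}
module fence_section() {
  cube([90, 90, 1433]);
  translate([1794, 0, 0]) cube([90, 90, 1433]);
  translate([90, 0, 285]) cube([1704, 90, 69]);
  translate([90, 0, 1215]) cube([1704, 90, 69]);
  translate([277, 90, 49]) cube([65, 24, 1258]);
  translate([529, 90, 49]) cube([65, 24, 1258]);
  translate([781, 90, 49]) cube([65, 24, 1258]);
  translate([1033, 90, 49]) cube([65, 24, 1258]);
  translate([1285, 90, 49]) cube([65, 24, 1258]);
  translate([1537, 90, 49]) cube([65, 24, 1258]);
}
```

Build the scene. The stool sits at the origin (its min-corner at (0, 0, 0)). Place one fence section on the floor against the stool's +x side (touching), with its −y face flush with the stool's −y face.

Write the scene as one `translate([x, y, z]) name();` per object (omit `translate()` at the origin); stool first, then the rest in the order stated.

stool();
translate([313, 0, 0]) fence_section();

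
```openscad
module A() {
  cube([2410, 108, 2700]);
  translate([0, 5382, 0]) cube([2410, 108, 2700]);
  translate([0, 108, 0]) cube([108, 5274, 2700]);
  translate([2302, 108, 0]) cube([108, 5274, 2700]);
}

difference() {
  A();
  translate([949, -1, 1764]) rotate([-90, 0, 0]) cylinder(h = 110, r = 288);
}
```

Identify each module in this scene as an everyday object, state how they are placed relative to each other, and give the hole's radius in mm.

The subtracted cylinder has r = 288 mm.

A is a house frame. The house frame has a circular hole through its front wall. The hole's radius is 288 mm.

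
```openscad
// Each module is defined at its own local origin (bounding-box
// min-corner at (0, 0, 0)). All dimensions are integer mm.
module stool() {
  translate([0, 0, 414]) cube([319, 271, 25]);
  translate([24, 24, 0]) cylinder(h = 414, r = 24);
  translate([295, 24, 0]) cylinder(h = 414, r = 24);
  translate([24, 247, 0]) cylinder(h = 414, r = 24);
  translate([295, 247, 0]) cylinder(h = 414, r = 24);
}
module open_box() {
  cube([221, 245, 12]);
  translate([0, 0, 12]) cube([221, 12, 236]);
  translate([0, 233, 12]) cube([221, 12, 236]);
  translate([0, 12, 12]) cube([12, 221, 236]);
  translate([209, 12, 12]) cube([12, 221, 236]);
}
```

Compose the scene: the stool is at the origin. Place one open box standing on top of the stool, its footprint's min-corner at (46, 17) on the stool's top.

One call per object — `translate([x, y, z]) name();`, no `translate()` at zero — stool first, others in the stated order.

stool();
translate([46, 17, 439]) open_box();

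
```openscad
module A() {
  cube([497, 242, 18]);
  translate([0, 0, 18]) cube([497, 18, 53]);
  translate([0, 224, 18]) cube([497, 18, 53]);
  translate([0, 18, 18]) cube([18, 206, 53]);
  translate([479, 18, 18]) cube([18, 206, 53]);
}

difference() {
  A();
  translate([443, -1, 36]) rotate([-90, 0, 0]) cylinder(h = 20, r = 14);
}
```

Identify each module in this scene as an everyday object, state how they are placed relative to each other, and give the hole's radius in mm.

The subtracted cylinder has r = 14 mm.

A is an open box. The open box has a circular hole through its front wall. The hole's radius is 14 mm.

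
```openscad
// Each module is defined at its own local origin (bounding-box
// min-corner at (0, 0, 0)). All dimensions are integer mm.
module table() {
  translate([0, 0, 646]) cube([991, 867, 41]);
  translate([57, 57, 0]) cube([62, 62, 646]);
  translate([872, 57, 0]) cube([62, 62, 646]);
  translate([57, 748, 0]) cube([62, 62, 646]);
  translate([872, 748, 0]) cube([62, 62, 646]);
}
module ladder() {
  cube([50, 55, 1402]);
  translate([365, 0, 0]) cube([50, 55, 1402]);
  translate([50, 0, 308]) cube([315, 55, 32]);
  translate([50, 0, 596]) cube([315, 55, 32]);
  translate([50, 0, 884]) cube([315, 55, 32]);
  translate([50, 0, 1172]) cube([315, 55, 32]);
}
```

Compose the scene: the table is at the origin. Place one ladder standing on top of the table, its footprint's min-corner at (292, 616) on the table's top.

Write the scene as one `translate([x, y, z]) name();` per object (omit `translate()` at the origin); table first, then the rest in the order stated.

table();
translate([292, 616, 687]) ladder();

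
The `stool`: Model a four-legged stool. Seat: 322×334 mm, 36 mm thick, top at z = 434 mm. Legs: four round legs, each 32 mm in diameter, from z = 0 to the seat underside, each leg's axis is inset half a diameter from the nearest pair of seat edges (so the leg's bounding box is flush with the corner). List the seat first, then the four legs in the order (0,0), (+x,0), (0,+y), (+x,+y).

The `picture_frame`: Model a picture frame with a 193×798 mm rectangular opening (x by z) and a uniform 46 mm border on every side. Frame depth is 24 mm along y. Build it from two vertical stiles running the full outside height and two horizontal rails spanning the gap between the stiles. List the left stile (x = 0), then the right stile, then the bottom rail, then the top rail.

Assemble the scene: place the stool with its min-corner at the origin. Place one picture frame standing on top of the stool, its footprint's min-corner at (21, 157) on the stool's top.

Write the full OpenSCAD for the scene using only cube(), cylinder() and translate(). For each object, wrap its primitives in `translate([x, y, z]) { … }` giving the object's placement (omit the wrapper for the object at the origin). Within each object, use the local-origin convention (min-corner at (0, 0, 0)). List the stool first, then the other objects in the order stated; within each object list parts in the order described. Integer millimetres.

translate([0, 0, 398]) cube([322, 334, 36]);
translate([16, 16, 0]) cylinder(h = 398, r = 16);
translate([306, 16, 0]) cylinder(h = 398, r = 16);
translate([16, 318, 0]) cylinder(h = 398, r = 16);
translate([306, 318, 0]) cylinder(h = 398, r = 16);
translate([21, 157, 434]) {
  cube([46, 24, 890]);
  translate([239, 0, 0]) cube([46, 24, 890]);
  translate([46, 0, 0]) cube([193, 24, 46]);
  translate([46, 0, 844]) cube([193, 24, 46]);
}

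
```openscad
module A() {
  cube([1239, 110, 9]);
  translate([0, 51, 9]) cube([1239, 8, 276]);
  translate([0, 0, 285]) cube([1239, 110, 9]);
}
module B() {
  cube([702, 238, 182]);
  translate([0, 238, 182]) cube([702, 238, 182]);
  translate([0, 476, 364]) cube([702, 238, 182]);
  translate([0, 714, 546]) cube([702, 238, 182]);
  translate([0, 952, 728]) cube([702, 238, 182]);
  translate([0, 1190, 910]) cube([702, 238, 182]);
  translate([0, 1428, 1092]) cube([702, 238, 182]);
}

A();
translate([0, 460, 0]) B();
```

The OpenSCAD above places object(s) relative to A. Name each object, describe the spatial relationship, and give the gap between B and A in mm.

The staircase's nearest face is 350 mm from the I-beam's +y face.

A is an I-beam. B is a staircase. The staircase is on the floor beside the I-beam on its +y side. The gap between the staircase and the I-beam is 350 mm.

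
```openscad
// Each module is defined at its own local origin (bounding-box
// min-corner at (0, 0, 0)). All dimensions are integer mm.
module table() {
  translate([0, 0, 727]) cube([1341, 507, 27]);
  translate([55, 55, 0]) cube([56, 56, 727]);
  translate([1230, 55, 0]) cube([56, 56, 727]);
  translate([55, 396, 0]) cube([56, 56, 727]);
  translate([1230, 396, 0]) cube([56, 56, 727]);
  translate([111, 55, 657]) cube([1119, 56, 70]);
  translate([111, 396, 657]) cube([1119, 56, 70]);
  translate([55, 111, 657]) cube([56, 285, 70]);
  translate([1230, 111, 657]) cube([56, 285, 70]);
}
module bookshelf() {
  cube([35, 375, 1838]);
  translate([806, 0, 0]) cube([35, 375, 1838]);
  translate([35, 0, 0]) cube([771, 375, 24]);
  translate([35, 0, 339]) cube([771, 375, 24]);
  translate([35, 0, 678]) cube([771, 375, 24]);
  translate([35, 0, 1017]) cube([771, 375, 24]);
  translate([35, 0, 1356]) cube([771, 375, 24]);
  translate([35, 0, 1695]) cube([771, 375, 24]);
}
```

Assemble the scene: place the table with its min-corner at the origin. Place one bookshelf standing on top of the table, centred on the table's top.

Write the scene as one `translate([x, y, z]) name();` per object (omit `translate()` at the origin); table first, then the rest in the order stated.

table();
translate([250, 66, 754]) bookshelf();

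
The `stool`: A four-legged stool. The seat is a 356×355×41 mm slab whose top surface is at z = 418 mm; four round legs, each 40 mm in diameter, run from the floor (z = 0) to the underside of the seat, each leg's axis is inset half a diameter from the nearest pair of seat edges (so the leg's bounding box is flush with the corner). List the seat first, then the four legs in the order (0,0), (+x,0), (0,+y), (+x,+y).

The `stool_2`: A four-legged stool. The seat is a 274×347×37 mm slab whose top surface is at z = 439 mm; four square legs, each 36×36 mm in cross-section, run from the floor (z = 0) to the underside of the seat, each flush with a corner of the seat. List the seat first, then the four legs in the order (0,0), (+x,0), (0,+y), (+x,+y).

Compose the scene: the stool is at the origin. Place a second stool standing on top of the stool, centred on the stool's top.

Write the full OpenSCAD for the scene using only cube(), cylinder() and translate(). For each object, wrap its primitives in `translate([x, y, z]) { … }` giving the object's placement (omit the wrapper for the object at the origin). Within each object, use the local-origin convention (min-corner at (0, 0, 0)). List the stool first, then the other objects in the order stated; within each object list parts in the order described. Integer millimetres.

translate([0, 0, 377]) cube([356, 355, 41]);
translate([20, 20, 0]) cylinder(h = 377, r = 20);
translate([336, 20, 0]) cylinder(h = 377, r = 20);
translate([20, 335, 0]) cylinder(h = 377, r = 20);
translate([336, 335, 0]) cylinder(h = 377, r = 20);
translate([41, 4, 418]) {
  translate([0, 0, 402]) cube([274, 347, 37]);
  cube([36, 36, 402]);
  translate([238, 0, 0]) cube([36, 36, 402]);
  translate([0, 311, 0]) cube([36, 36, 402]);
  translate([238, 311, 0]) cube([36, 36, 402]);
}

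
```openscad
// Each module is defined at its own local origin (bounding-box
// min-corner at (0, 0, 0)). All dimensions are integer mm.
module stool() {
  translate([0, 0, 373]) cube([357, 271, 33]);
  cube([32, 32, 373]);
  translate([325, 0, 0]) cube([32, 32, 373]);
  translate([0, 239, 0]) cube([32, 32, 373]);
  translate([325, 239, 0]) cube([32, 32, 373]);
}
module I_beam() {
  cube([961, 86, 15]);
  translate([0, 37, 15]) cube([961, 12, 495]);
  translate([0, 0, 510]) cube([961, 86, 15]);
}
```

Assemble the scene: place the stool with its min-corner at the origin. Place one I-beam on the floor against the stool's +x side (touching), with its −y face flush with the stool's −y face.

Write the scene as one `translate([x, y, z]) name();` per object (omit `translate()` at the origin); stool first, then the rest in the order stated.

stool();
translate([357, 0, 0]) I_beam();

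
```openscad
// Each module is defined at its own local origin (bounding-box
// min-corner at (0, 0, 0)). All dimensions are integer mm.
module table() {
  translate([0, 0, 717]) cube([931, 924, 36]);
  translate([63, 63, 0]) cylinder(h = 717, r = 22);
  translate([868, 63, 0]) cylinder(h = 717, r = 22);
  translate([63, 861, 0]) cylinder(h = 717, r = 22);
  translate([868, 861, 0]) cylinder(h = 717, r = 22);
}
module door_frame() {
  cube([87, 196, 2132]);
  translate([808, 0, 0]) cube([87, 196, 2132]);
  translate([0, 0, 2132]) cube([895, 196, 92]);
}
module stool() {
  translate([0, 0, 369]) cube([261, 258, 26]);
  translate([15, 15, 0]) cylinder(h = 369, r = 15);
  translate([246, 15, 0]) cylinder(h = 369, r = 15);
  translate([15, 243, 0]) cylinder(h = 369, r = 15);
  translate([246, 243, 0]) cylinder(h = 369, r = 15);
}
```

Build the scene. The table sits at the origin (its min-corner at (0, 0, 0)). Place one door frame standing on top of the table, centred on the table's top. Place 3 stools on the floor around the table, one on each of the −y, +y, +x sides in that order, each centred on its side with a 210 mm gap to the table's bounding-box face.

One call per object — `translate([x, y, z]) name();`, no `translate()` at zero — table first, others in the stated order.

table();
translate([18, 364, 753]) door_frame();
translate([335, -468, 0]) stool();
translate([335, 1134, 0]) stool();
translate([1141, 333, 0]) stool();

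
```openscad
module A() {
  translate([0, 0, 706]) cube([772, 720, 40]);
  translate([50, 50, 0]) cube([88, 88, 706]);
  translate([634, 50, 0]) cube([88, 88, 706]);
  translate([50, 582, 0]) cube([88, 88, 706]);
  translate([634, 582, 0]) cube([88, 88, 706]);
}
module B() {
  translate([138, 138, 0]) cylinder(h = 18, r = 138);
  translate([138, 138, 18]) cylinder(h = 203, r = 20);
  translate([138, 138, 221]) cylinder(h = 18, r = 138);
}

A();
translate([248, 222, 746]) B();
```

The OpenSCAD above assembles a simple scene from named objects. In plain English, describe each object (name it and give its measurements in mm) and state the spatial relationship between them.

A is a table: top 772 mm (x) × 720 mm (y), 40 mm thick, upper face at z = 746 mm, on four 88×88 mm square legs, each inset 50 mm from the nearest pair of top edges, running from z = 0 to the bottom of the top.

B is a spool: two coaxial disc flanges of radius 138 mm and thickness 18 mm, joined by a core cylinder of radius 20 mm and height 203 mm. The lower flange rests on z = 0 and the three cylinders share a vertical axis.

The spool is on top of the table, centred.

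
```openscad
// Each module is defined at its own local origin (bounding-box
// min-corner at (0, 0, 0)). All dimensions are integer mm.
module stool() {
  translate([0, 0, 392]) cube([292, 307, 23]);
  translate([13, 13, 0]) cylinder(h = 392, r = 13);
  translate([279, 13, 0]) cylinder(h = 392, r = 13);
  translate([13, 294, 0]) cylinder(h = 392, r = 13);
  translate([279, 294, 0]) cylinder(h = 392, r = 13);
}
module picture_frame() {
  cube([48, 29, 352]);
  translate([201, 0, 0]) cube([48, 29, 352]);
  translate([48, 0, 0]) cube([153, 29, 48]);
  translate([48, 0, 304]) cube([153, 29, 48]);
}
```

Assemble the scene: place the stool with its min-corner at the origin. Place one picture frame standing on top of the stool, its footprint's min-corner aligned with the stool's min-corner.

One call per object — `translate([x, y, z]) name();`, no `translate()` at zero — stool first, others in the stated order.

stool();
translate([0, 0, 415]) picture_frame();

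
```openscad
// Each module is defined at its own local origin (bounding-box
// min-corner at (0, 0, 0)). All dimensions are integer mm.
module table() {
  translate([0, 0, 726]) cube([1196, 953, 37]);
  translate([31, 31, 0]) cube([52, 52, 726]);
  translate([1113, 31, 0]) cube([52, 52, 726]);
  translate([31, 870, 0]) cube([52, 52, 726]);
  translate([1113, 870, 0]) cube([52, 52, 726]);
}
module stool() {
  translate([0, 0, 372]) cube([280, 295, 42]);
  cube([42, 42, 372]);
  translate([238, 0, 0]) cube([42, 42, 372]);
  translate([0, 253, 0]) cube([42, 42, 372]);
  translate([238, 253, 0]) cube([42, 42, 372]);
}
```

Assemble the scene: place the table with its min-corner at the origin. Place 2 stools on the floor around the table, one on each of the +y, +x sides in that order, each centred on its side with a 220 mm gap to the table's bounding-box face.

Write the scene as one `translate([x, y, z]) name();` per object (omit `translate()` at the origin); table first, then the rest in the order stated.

table();
translate([458, 1173, 0]) stool();
translate([1416, 329, 0]) stool();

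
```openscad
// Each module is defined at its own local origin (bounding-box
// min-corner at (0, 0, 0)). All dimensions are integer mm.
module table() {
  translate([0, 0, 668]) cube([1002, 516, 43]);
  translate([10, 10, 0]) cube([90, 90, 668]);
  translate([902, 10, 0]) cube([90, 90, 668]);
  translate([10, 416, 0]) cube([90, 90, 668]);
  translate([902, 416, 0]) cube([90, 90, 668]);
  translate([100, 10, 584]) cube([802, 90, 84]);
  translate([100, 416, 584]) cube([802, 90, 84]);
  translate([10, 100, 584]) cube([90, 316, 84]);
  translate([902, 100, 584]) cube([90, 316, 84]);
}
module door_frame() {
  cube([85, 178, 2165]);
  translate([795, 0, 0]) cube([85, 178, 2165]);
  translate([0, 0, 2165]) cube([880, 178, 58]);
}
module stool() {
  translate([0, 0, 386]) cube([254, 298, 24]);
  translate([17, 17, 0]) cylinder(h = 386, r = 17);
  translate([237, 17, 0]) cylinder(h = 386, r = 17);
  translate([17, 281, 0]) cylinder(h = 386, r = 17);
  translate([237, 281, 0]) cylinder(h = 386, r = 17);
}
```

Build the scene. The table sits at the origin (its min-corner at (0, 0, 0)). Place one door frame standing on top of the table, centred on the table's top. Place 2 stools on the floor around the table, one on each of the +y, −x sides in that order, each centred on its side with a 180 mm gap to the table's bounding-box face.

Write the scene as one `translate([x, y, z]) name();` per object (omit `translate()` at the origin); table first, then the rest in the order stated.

table();
translate([61, 169, 711]) door_frame();
translate([374, 696, 0]) stool();
translate([-434, 109, 0]) stool();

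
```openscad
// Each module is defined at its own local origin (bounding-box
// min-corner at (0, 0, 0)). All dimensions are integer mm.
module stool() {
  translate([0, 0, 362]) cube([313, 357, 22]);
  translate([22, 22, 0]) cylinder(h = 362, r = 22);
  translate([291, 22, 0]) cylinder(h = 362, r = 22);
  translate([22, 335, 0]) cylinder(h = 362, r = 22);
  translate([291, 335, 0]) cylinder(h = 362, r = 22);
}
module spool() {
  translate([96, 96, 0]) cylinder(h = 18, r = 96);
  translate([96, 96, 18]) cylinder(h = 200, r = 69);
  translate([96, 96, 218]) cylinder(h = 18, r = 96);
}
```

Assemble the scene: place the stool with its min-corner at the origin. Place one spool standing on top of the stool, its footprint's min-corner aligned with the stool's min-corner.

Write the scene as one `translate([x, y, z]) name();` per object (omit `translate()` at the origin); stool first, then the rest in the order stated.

stool();
translate([0, 0, 384]) spool();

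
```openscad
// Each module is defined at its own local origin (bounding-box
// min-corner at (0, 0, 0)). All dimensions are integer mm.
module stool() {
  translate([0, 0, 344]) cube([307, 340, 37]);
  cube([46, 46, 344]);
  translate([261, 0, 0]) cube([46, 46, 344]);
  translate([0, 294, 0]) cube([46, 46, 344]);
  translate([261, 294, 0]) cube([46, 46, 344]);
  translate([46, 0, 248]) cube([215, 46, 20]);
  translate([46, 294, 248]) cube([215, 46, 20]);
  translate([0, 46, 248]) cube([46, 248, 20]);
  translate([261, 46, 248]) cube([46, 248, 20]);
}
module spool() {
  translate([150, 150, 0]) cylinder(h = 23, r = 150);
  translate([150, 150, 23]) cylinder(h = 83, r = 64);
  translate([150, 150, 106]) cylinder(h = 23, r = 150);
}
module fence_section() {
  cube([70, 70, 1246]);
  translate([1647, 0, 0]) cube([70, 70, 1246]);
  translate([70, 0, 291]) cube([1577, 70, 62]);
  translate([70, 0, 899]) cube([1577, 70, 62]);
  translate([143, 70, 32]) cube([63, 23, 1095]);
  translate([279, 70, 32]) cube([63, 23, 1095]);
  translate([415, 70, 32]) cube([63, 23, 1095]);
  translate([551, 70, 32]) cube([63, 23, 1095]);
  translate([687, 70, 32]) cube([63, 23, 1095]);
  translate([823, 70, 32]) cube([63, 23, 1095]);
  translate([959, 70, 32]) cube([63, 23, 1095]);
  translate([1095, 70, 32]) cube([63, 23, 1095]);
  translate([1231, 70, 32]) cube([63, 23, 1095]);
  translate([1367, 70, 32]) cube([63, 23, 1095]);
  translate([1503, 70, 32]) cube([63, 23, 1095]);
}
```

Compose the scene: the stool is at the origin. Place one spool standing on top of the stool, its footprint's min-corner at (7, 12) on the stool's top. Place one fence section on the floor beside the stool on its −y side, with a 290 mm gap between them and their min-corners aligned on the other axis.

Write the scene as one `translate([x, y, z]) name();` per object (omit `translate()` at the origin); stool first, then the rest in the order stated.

stool();
translate([7, 12, 381]) spool();
translate([0, -383, 0]) fence_section();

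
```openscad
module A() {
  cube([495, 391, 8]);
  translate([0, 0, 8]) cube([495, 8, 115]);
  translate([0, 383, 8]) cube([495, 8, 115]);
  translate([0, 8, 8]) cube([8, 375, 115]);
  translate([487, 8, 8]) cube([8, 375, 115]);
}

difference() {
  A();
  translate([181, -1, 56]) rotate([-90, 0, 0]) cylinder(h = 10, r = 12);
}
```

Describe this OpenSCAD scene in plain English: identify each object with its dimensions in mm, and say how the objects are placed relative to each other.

A is an open storage box with external size 495×391×123 mm and wall thickness 8 mm (the base is also 8 mm thick). The base covers the whole footprint; the four walls stand on the base, with the y-facing walls full-width and the x-facing walls fitting between their inner faces.

The open box has a circular hole of radius 12 mm through its front wall, centred at (x = 181, z = 56).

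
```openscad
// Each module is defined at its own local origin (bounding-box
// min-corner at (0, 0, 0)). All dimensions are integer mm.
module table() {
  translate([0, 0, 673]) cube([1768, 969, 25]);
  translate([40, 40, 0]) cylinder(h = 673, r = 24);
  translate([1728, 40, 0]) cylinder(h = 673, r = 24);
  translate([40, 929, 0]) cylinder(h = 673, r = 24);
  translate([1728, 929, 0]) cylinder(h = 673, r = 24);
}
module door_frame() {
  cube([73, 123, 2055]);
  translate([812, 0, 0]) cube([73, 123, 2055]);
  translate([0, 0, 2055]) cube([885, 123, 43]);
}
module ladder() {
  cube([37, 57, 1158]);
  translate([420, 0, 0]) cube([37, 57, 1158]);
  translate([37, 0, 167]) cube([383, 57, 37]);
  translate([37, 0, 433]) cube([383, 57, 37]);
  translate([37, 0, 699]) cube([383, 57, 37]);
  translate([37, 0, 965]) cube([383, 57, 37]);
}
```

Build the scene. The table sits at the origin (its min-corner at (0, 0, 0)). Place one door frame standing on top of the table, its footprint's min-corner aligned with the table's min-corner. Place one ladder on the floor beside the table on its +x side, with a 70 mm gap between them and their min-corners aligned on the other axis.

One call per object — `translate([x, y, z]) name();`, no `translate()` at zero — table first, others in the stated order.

table();
translate([0, 0, 698]) door_frame();
translate([1838, 0, 0]) ladder();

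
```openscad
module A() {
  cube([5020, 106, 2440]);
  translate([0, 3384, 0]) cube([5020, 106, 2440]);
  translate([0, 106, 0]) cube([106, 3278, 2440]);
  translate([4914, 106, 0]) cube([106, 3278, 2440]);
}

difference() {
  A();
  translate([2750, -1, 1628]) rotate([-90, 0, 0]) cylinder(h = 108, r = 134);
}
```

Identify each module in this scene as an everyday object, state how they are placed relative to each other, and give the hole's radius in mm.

The subtracted cylinder has r = 134 mm.

A is a house frame. The house frame has a circular hole through its front wall. The hole's radius is 134 mm.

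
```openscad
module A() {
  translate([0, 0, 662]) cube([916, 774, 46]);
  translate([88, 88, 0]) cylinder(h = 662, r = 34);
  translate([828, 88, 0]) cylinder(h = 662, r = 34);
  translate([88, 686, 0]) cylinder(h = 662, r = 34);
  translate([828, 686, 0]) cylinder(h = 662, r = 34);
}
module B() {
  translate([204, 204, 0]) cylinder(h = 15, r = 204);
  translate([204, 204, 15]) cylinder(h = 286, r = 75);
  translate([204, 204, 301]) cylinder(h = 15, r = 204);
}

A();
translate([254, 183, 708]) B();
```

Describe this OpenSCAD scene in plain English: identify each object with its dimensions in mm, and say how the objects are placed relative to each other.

A is a table: top 916 mm (x) × 774 mm (y), 46 mm thick, upper face at z = 708 mm, on four round legs of 68 mm diameter, each leg's bounding box inset 54 mm from the nearest pair of top edges, running from z = 0 to the bottom of the top.

B is a spool: two coaxial disc flanges of radius 204 mm and thickness 15 mm, joined by a core cylinder of radius 75 mm and height 286 mm. The lower flange rests on z = 0 and the three cylinders share a vertical axis.

The spool is on top of the table, centred.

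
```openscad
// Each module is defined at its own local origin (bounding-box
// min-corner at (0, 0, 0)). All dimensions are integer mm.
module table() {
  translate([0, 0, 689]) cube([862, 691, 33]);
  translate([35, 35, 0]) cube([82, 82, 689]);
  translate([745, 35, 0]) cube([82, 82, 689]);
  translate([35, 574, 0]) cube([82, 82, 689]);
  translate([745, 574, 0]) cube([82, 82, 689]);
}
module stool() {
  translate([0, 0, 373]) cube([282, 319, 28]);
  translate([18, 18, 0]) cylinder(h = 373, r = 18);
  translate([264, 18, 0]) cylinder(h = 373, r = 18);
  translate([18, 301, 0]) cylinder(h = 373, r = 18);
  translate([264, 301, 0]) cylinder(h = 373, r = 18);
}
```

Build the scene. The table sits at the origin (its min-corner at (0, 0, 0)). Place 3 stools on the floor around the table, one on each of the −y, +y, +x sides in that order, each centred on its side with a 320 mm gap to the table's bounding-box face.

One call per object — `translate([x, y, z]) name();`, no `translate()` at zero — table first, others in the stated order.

table();
translate([290, -639, 0]) stool();
translate([290, 1011, 0]) stool();
translate([1182, 186, 0]) stool();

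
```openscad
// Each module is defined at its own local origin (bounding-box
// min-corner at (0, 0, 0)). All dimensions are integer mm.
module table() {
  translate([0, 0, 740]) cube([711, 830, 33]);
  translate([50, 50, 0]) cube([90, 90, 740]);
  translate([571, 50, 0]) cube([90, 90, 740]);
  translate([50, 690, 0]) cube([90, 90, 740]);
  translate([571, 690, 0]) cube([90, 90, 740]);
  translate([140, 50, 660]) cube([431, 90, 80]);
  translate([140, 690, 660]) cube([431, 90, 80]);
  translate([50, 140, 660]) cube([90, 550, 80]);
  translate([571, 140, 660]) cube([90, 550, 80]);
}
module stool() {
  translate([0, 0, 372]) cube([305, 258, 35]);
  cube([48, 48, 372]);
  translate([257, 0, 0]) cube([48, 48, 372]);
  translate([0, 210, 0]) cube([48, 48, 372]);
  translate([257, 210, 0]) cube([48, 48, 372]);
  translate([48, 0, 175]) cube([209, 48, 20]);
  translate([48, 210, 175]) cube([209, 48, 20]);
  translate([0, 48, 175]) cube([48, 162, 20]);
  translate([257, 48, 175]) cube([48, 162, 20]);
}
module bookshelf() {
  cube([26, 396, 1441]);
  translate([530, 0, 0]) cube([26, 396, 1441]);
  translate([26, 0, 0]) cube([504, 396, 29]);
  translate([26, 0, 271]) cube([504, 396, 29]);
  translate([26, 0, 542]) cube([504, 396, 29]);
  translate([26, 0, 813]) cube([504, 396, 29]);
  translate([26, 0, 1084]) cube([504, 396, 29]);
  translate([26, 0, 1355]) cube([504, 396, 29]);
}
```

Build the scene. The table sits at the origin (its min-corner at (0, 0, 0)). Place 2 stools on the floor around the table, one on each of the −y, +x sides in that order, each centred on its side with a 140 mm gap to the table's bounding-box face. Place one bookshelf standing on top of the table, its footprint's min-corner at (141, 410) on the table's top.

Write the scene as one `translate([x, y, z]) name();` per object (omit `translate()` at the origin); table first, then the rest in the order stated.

table();
translate([203, -398, 0]) stool();
translate([851, 286, 0]) stool();
translate([141, 410, 773]) bookshelf();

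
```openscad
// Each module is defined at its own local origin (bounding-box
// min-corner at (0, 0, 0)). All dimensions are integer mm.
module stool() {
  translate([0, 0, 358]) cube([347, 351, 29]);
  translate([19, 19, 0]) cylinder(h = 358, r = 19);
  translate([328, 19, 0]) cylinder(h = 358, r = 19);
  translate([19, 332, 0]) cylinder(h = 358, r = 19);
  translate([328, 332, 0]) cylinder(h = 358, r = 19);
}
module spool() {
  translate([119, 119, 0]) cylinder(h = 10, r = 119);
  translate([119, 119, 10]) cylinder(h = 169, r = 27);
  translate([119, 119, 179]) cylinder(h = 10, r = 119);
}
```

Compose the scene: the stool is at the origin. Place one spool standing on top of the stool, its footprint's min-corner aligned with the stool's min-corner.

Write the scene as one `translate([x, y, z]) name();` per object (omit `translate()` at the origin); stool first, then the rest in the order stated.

stool();
translate([0, 0, 387]) spool();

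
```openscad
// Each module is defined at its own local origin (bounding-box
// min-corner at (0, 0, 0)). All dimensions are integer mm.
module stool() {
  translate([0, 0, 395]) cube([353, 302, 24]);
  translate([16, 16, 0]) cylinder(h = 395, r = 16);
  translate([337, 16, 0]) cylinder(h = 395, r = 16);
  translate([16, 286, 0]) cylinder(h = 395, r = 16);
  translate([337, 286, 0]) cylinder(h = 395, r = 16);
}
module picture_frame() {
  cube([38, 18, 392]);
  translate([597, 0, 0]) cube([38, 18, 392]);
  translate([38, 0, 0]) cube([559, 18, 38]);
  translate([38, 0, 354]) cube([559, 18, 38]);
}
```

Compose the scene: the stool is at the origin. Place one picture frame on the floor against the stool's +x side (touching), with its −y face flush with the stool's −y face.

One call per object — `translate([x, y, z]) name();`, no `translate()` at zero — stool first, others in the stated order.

stool();
translate([353, 0, 0]) picture_frame();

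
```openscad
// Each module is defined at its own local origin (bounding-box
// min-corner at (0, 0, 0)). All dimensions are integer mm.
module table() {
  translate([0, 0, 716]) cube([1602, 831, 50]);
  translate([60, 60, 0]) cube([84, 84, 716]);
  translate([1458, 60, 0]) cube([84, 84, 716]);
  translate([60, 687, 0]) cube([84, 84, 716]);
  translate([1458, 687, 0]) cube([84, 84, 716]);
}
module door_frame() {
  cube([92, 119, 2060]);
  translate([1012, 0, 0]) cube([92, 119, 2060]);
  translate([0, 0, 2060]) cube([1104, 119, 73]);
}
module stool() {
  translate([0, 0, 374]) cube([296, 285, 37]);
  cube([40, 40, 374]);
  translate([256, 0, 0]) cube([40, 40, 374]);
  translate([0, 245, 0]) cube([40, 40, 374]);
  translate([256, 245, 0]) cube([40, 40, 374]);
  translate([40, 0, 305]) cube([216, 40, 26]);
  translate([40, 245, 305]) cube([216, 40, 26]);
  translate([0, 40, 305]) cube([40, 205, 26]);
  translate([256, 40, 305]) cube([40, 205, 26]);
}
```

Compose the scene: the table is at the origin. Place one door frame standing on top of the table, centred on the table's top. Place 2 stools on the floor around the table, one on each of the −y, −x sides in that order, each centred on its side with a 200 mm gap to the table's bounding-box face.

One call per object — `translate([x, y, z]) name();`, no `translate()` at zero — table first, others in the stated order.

table();
translate([249, 356, 766]) door_frame();
translate([653, -485, 0]) stool();
translate([-496, 273, 0]) stool();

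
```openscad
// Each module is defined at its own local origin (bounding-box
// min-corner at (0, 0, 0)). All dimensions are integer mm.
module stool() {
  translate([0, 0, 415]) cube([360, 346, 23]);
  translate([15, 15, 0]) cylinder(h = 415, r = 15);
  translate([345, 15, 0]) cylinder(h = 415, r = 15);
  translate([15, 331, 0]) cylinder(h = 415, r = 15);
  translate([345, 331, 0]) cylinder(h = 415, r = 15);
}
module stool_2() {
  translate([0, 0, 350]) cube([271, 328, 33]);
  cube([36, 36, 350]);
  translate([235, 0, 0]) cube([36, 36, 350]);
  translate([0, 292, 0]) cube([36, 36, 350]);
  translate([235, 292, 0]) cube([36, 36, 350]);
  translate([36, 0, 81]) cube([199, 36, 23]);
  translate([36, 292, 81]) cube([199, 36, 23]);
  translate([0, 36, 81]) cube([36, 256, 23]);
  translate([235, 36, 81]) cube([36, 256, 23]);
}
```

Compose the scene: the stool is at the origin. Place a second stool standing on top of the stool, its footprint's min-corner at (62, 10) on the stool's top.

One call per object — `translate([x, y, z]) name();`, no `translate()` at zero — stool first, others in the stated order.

stool();
translate([62, 10, 438]) stool_2();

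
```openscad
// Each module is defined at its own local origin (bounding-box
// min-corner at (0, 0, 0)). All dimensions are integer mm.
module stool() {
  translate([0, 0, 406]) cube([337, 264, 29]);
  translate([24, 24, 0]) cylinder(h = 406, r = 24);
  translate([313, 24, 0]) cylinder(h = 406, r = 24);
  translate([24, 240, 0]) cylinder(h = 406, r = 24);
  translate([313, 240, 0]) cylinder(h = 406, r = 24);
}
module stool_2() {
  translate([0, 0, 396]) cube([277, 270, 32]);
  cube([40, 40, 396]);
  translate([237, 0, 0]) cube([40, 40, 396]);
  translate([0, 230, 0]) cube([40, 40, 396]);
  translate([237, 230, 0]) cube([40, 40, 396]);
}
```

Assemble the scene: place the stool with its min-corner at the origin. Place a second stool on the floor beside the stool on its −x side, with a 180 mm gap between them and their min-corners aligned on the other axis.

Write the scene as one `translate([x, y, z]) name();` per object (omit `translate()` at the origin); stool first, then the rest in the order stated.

stool();
translate([-457, 0, 0]) stool_2();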